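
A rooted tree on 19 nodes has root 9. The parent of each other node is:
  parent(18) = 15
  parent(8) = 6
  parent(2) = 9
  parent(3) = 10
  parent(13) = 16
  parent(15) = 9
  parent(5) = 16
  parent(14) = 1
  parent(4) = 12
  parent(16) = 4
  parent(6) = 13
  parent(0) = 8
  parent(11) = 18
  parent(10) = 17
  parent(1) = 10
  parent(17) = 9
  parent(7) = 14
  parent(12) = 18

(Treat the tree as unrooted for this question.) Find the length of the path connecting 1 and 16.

8

The path is 1 – 10 – 17 – 9 – 15 – 18 – 12 – 4 – 16, which has 8 edges.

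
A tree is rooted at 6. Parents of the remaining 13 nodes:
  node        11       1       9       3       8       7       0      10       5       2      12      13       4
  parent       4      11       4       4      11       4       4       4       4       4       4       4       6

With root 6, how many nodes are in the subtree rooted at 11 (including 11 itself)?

3

11's subtree: {11, 1, 8}, size 3.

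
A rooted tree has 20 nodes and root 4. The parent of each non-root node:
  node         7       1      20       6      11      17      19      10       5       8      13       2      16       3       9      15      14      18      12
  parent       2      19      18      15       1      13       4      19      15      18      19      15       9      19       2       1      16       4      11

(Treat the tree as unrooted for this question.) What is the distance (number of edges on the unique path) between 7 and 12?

5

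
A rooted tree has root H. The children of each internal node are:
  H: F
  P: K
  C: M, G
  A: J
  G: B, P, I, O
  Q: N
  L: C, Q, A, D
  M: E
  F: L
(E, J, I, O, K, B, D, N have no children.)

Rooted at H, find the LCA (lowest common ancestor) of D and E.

Path D→root: D L F H; path E→root: E M C L F H.
First common node: L.

L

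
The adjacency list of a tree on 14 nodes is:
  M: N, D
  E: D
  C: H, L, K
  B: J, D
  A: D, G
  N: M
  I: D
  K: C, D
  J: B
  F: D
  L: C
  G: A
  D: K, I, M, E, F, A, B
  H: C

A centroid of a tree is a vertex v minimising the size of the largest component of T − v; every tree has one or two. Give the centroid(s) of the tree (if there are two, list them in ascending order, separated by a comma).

D

Delete D: the remaining components have sizes 4, 2, 2, 2, 1, 1, 1. Max 4 ≤ 7, so D is a centroid.
No neighbour of D does as well, so D is the unique centroid.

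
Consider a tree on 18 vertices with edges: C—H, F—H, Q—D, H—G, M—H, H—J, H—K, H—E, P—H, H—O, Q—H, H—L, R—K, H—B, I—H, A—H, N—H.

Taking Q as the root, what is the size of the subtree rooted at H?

16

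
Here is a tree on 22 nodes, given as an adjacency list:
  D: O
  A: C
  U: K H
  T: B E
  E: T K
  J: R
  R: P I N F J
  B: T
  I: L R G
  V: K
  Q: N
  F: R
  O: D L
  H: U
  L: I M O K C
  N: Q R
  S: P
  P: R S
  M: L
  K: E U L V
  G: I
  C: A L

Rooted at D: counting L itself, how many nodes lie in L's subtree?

The subtree rooted at L contains: L, M, K, I, C, E, U, V, R, G, A, T, H, J, F, N, P, B, Q, S — 20 nodes.

20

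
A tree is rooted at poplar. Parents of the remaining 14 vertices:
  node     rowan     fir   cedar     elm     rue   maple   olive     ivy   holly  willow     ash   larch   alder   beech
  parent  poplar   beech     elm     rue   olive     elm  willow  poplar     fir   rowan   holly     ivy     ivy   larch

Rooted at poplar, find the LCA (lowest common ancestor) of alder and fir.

alder's ancestor chain is alder, ivy, poplar and fir's is fir, beech, larch, ivy, poplar; they first meet at ivy.

ivy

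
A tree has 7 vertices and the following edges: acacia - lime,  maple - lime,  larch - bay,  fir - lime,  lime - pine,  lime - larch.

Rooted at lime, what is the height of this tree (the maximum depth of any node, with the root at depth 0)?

The longest root-to-leaf path is lime – larch – bay (2 edges).

2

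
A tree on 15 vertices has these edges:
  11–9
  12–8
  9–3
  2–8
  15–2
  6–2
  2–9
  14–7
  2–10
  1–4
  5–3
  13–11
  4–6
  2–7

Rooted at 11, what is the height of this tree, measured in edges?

1 sits deepest: 11 → 9 → 2 → 6 → 4 → 1 — 5 edges from the root.

5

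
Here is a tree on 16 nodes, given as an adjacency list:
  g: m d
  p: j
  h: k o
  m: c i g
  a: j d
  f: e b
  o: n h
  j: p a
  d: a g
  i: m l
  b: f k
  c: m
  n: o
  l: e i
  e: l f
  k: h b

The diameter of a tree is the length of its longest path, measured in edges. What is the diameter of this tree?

A longest path is p – j – a – d – g – m – i – l – e – f – b – k – h – o – n, with 14 edges.

14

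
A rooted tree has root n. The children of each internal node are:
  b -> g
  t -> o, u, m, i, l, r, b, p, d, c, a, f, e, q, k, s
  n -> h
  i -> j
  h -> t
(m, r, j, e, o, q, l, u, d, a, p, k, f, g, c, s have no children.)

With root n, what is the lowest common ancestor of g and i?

Ancestors of g (toward the root): g, b, t, h, n.
Ancestors of i: i, t, h, n.
The deepest node appearing in both lists is t.

t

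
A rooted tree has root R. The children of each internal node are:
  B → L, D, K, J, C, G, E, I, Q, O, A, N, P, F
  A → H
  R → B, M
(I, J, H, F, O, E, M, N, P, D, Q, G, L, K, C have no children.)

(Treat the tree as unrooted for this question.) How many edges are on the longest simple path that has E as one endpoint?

Distances from E peak at 3, attained at H (M also at distance 3).
E-B-A-H

3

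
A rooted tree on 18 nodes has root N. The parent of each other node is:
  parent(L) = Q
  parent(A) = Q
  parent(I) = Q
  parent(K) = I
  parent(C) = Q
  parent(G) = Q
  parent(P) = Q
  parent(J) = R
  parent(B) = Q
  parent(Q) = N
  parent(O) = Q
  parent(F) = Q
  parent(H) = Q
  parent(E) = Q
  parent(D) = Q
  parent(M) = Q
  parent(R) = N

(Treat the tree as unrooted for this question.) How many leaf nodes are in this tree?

14

The leaves are A, B, C, D, E, F, G, H, J, K, L, M, O, P.
That is 14 leaves.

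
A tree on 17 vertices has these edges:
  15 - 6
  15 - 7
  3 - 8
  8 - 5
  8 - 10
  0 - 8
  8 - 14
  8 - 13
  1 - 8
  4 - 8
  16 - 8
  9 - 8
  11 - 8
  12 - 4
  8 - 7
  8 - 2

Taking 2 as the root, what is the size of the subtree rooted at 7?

3

The subtree rooted at 7 contains: 7, 15, 6 — 3 nodes.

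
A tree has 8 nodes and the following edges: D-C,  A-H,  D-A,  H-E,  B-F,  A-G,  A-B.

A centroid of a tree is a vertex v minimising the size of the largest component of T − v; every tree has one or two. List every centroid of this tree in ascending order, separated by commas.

Delete A: the remaining components have sizes 2, 2, 2, 1. Max 2 ≤ 4, so A is a centroid.
Every other node leaves some component of size > 4, so the centroid is unique.

A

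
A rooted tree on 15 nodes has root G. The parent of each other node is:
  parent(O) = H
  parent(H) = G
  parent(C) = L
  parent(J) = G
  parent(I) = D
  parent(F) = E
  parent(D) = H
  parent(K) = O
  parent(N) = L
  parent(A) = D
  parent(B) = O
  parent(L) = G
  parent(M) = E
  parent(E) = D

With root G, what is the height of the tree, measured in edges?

4

The longest root-to-leaf path is G → H → D → E → F (4 edges).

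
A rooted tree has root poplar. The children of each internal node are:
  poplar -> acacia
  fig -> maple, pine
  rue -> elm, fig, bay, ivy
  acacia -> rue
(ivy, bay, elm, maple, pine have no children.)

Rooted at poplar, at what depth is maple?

4

Climbing from maple to the root: maple–fig–rue–acacia–poplar. That's 4 steps.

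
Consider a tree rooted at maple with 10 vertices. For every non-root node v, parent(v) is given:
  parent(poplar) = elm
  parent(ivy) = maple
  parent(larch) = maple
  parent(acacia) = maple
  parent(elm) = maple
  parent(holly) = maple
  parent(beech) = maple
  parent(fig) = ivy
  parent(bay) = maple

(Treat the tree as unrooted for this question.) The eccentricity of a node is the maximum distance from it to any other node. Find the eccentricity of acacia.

The node farthest from acacia is poplar (fig also at distance 3), via acacia–maple–elm–poplar — 3 edges.

3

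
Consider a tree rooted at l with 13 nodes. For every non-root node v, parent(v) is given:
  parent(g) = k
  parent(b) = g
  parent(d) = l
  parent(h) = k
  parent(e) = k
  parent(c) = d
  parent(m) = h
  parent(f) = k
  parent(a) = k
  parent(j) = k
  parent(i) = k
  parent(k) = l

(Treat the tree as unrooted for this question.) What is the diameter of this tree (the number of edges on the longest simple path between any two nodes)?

5

BFS from c reaches b last, at distance 5; BFS from b confirms no node is farther.
Path: c–d–l–k–g–b.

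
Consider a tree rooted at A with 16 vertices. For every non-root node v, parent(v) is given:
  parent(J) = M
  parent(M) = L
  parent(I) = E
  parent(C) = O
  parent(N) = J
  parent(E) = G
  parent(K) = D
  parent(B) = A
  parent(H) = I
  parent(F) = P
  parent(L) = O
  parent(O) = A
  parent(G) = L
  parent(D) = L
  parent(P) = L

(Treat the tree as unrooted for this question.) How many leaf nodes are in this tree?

6

The leaves are B, C, F, H, K, N.
That is 6 leaves.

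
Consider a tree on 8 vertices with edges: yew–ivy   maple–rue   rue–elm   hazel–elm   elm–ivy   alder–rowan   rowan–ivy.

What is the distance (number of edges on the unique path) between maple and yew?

4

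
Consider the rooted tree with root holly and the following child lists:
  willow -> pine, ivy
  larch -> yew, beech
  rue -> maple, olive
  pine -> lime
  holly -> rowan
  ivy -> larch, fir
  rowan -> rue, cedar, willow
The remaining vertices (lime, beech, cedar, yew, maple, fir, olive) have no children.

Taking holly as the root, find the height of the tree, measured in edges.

A deepest node is yew, reached by holly → rowan → willow → ivy → larch → yew.
That path has 5 edges, so the height is 5.

5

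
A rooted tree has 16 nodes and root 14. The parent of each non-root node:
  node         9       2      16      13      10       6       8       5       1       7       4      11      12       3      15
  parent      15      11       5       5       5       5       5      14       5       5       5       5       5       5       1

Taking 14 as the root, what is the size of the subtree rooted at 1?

Descendants of 1 (including itself): 1, 15, 9. That's 3.

3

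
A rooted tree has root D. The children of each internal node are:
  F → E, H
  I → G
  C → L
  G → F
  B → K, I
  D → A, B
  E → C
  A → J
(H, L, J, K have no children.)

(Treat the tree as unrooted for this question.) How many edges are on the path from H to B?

The path is H - F - G - I - B, which has 4 edges.

4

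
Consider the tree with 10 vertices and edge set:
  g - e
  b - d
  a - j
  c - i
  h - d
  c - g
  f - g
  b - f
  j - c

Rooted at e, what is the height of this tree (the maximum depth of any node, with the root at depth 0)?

The longest root-to-leaf path is e → g → f → b → d → h (5 edges).

5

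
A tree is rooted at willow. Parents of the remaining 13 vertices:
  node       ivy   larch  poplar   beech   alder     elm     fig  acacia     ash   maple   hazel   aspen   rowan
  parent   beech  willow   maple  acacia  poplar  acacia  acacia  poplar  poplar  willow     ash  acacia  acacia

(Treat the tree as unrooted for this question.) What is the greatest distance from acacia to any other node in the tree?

4

The node farthest from acacia is larch, via acacia – poplar – maple – willow – larch — 4 edges.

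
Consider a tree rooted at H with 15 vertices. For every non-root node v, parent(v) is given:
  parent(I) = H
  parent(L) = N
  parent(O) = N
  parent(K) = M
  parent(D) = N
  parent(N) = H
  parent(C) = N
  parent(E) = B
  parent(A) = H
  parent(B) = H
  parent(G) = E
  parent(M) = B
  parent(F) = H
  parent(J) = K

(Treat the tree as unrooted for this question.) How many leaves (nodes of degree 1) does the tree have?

9

The leaves are A, C, D, F, G, I, J, L, O.
That is 9 leaves.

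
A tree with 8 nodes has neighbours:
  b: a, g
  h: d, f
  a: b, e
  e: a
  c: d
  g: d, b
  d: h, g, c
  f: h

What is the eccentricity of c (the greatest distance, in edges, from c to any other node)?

5

The node farthest from c is e, via c–d–g–b–a–e — 5 edges.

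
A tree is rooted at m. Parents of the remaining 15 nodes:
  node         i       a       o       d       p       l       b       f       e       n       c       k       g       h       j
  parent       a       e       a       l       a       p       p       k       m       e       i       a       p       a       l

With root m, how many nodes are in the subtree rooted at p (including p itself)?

6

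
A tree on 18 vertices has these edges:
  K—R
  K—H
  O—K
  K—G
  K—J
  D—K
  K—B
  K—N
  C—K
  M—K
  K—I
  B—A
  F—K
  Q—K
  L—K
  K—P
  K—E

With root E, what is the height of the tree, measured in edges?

A sits deepest: E-K-B-A — 3 edges from the root.

3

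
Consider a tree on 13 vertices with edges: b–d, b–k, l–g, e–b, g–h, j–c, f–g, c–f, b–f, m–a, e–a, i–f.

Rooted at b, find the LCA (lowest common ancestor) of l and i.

f

Ancestors of l (toward the root): l, g, f, b.
Ancestors of i: i, f, b.
The deepest node appearing in both lists is f.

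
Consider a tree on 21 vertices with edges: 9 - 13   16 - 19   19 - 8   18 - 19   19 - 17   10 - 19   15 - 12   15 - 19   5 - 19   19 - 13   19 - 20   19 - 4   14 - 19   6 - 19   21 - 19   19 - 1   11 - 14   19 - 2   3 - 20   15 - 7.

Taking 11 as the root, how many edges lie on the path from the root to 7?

Path from 11 to 7: 11 – 14 – 19 – 15 – 7, which has 4 edges.

4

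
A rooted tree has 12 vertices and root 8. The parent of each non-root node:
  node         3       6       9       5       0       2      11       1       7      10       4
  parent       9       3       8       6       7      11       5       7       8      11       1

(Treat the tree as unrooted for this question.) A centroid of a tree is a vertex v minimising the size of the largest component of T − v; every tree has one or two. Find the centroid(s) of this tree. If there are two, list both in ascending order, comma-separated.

3, 9

If 9 is removed the pieces have sizes 6, 5, all ≤ ⌊12/2⌋ = 6.
Its neighbour 3 also leaves a largest component of size 6, so both are centroids.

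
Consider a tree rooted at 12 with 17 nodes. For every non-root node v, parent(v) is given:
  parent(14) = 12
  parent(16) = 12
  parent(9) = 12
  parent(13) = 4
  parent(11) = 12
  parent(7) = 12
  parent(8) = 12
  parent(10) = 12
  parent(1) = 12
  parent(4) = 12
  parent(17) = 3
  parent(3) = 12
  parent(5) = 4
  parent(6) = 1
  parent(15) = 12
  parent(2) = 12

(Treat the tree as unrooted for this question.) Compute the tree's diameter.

4

Starting from 5, a farthest node is 17 at distance 4.
One longest path: 5 – 4 – 12 – 3 – 17.
So the diameter is 4.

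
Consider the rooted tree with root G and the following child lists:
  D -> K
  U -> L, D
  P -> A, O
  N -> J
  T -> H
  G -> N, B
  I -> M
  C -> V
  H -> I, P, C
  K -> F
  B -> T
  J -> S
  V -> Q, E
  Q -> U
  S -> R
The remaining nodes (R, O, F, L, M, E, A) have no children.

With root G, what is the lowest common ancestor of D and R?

Path D→root: D U Q V C H T B G; path R→root: R S J N G.
First common node: G.

G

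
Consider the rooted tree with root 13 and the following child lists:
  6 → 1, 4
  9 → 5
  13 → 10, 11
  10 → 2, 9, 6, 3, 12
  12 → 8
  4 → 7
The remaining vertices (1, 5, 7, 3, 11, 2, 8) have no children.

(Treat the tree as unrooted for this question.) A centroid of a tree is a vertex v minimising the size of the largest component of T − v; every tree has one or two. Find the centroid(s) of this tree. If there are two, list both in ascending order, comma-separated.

Removing 10 splits the tree into components of sizes 4, 2, 2, 2, 1, 1; the largest is 4 ≤ ⌊13/2⌋ = 6.
No neighbour of 10 does as well, so 10 is the unique centroid.

10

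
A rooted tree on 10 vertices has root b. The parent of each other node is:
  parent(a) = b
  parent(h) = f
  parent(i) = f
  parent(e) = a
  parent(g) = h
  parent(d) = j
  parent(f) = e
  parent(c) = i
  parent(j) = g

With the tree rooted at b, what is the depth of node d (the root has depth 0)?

b–a–e–f–h–g–j–d — 7 edges.

7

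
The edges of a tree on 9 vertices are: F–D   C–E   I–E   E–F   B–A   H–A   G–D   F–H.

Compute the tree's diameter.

5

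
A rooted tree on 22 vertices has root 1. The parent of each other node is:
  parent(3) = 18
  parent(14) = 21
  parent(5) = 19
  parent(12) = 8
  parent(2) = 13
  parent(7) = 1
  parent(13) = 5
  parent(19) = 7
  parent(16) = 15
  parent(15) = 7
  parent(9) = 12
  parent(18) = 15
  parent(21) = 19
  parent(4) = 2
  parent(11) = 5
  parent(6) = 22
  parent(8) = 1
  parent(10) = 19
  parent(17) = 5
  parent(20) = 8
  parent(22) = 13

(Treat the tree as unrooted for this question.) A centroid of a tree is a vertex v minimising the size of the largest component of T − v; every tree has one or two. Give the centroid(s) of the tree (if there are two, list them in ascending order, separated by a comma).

If 19 is removed the pieces have sizes 10, 8, 2, 1, all ≤ ⌊22/2⌋ = 11.
Every other node leaves some component of size > 11, so the centroid is unique.

19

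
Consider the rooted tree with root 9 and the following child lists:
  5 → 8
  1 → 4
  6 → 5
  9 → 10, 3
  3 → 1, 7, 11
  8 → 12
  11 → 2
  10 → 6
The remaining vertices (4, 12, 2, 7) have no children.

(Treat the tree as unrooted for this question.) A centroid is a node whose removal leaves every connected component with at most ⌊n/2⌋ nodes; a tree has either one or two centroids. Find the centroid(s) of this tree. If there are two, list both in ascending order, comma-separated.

Removing 3 splits the tree into components of sizes 6, 2, 2, 1; the largest is 6 ≤ ⌊12/2⌋ = 6.
Its neighbour 9 also leaves a largest component of size 6, so both are centroids.

3, 9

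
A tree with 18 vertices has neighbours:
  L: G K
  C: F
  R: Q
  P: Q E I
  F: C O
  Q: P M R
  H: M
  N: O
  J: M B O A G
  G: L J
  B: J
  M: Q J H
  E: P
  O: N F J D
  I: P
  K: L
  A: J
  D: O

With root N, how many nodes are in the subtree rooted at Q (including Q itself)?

Q's subtree: {Q, P, R, E, I}, size 5.

5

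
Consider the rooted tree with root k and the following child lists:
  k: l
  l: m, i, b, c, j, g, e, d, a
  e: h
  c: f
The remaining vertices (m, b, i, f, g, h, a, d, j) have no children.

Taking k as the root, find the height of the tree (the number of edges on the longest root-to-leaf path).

3

A deepest node is h, reached by k → l → e → h.
That path has 3 edges, so the height is 3.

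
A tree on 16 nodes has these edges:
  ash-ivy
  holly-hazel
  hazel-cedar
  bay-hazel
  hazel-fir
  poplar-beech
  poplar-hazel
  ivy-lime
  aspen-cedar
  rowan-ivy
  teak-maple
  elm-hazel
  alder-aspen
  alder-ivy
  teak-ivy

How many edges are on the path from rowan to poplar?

6

Walking from rowan: rowan - ivy - alder - aspen - cedar - hazel - poplar. Length 6.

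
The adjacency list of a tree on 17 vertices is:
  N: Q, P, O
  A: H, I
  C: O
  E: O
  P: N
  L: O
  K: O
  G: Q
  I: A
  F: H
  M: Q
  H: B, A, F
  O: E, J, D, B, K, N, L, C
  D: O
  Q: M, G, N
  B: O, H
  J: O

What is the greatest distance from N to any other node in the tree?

5

The node farthest from N is I, via N–O–B–H–A–I — 5 edges.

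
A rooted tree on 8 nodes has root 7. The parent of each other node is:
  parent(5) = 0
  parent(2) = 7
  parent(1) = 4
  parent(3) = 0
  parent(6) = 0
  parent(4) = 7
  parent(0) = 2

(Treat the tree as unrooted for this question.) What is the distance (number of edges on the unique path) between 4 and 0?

4 – 7 – 2 – 0: 3 edges.

3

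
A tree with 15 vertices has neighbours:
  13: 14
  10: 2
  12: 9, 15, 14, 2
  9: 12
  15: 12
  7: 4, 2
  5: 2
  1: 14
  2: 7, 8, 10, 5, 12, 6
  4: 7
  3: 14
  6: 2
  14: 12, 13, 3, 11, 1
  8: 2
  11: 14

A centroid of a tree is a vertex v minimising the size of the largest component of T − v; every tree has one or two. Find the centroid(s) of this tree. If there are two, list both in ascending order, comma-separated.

Delete 12: the remaining components have sizes 7, 5, 1, 1. Max 7 ≤ 7, so 12 is a centroid.
No neighbour of 12 does as well, so 12 is the unique centroid.

12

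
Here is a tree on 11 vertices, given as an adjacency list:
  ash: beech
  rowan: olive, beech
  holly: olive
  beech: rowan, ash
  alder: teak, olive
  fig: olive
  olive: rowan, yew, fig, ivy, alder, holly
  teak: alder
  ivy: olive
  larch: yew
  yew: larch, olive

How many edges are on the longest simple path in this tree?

A longest path is ash - beech - rowan - olive - yew - larch, with 5 edges.

5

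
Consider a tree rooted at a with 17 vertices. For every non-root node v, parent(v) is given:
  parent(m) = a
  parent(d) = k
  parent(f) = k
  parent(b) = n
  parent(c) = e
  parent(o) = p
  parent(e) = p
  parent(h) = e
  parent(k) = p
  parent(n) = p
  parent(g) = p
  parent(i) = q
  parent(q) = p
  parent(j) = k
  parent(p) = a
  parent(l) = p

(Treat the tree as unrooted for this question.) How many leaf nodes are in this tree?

The leaves are b, c, d, f, g, h, i, j, l, m, o.
That is 11 leaves.

11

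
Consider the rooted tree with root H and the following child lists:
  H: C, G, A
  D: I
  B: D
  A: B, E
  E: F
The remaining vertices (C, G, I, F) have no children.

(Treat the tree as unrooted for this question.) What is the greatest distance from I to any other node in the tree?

Distances from I peak at 5, attained at C (G, F also at distance 5).
I – D – B – A – H – C

5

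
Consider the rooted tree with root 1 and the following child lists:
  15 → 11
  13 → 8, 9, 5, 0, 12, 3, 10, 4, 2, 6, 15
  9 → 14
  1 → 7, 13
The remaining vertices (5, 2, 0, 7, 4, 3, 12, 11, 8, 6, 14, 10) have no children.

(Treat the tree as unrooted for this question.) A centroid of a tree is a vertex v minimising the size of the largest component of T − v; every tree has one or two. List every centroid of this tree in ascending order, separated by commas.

Delete 13: the remaining components have sizes 2, 2, 2, 1, 1, 1, 1, 1, 1, 1, 1, 1. Max 2 ≤ 8, so 13 is a centroid.
No neighbour of 13 does as well, so 13 is the unique centroid.

13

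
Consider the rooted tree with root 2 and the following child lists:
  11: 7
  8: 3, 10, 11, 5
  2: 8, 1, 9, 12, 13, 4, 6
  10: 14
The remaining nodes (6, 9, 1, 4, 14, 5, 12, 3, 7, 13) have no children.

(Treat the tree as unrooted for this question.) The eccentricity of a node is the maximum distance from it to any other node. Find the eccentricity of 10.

3

Distances from 10 peak at 3, attained at 6 (12, 7, 4, 1, 9, 13 also at distance 3).
10-8-2-6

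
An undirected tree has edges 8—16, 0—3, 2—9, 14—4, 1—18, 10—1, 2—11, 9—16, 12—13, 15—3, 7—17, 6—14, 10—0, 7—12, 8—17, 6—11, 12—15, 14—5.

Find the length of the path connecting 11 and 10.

The path is 11 - 2 - 9 - 16 - 8 - 17 - 7 - 12 - 15 - 3 - 0 - 10, which has 11 edges.

11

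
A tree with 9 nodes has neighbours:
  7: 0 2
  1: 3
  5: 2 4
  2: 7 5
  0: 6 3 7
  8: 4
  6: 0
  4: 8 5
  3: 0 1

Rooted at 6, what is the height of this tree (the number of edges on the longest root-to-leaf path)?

The longest root-to-leaf path is 6 – 0 – 7 – 2 – 5 – 4 – 8 (6 edges).

6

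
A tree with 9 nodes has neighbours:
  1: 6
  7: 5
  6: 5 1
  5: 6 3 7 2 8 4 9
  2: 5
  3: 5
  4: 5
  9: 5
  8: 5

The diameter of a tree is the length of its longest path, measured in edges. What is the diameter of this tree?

3

Starting from 1, a farthest node is 2 at distance 3.
One longest path: 1 - 6 - 5 - 2.
So the diameter is 3.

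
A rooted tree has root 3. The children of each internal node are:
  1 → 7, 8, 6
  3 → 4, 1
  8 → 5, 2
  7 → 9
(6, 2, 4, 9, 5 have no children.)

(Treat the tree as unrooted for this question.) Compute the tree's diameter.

4

BFS from 5 reaches 9 last, at distance 4; BFS from 9 confirms no node is farther.
Path: 5–8–1–7–9.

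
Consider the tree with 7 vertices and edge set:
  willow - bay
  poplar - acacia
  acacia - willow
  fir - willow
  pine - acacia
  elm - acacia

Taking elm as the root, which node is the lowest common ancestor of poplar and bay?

acacia

Path poplar→root: poplar acacia elm; path bay→root: bay willow acacia elm.
First common node: acacia.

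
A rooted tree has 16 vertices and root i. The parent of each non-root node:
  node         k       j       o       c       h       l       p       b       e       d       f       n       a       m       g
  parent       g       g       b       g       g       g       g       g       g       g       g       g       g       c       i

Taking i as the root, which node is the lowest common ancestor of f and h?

g

f's ancestor chain is f, g, i and h's is h, g, i; they first meet at g.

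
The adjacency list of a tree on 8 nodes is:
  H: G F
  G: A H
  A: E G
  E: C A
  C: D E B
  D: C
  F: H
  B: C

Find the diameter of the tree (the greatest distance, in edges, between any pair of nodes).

Starting from F, a farthest node is B at distance 6.
One longest path: F - H - G - A - E - C - B.
So the diameter is 6.

6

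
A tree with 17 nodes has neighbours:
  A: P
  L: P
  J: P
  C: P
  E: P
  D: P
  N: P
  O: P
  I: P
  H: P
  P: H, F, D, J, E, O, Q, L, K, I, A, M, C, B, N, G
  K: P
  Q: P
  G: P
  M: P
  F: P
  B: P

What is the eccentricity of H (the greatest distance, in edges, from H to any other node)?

The node farthest from H is M (C, O, I, D, J, G, N, B, A, K, F, Q, L, E also at distance 2), via H–P–M — 2 edges.

2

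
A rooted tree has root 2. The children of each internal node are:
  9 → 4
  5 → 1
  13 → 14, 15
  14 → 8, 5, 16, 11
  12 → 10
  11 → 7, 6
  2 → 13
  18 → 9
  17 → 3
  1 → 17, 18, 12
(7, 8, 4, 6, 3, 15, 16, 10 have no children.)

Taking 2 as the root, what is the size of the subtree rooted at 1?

1's subtree: {1, 18, 17, 12, 9, 3, 10, 4}, size 8.

8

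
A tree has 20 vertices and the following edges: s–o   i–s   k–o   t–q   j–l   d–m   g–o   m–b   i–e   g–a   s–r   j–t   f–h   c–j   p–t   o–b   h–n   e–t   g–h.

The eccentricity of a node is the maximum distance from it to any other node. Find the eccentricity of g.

Distances from g peak at 7, attained at l (c also at distance 7).
g – o – s – i – e – t – j – l

7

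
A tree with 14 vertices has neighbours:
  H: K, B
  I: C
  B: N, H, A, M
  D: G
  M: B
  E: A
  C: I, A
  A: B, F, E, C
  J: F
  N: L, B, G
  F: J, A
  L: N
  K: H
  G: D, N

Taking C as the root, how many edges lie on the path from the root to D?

C – A – B – N – G – D — 5 edges.

5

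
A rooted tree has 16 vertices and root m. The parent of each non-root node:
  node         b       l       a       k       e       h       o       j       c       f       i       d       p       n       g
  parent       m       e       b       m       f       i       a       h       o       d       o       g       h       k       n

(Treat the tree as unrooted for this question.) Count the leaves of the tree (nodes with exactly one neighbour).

4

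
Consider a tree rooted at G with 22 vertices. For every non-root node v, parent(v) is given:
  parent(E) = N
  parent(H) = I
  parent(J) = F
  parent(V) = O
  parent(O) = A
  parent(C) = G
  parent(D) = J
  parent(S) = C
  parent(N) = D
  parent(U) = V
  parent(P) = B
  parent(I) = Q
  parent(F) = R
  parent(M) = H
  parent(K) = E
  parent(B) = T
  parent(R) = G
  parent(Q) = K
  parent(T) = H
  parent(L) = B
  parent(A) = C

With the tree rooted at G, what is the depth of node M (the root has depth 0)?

11

G–R–F–J–D–N–E–K–Q–I–H–M — 11 edges.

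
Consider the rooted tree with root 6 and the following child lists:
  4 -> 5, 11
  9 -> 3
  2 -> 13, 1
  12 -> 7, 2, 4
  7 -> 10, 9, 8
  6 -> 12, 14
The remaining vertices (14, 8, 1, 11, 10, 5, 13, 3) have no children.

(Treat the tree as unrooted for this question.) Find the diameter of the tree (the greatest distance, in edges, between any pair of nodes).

5

Starting from 3, a farthest node is 5 at distance 5.
One longest path: 3-9-7-12-4-5.
So the diameter is 5.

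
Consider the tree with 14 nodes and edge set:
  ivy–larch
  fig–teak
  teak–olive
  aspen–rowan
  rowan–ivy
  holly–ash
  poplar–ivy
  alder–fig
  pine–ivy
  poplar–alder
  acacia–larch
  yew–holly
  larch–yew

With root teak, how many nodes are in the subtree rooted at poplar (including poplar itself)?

10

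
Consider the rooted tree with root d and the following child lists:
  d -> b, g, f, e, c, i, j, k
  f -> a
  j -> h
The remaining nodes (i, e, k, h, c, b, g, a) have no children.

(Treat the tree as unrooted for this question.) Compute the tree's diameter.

Starting from h, a farthest node is a at distance 4.
One longest path: h-j-d-f-a.
So the diameter is 4.

4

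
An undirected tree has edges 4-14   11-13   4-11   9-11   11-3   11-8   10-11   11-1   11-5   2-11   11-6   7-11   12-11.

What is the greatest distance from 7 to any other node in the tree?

3

The node farthest from 7 is 14, via 7–11–4–14 — 3 edges.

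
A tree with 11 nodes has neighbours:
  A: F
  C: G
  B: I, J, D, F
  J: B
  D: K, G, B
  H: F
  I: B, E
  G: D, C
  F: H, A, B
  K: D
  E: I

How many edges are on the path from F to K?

3

Walking from F: F - B - D - K. Length 3.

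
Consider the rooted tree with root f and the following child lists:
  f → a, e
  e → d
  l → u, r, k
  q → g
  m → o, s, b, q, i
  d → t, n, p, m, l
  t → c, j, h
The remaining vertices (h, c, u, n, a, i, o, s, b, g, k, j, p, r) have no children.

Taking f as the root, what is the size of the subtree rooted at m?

7

m's subtree: {m, q, s, i, b, o, g}, size 7.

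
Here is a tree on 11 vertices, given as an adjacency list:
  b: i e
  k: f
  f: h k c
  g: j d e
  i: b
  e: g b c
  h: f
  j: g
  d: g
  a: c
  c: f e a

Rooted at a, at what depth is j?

4

a – c – e – g – j — 4 edges.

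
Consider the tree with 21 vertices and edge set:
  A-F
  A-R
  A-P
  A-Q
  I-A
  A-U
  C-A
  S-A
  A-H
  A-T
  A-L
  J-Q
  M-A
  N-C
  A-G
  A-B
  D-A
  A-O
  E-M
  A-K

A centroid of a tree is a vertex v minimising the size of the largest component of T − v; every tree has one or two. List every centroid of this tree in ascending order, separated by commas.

A

Delete A: the remaining components have sizes 2, 2, 2, 1, 1, 1, 1, 1, 1, 1, 1, 1, 1, 1, 1, 1, 1. Max 2 ≤ 10, so A is a centroid.
No neighbour of A does as well, so A is the unique centroid.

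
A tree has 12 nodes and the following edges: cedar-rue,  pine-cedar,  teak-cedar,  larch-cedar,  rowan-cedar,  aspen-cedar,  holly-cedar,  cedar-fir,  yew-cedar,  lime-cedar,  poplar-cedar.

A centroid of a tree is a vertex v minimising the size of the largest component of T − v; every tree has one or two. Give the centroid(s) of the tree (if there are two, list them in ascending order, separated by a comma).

cedar

If cedar is removed the pieces have sizes 1, 1, 1, 1, 1, 1, 1, 1, 1, 1, 1, all ≤ ⌊12/2⌋ = 6.
No neighbour of cedar does as well, so cedar is the unique centroid.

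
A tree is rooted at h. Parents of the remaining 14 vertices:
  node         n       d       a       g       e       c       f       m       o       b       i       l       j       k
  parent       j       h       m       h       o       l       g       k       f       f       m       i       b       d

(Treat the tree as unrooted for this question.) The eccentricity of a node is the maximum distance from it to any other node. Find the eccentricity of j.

The node farthest from j is c, via j-b-f-g-h-d-k-m-i-l-c — 10 edges.

10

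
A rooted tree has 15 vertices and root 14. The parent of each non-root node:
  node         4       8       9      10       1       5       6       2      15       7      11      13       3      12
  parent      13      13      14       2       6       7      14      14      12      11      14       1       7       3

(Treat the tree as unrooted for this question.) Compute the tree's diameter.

9

Starting from 15, a farthest node is 4 at distance 9.
One longest path: 15 – 12 – 3 – 7 – 11 – 14 – 6 – 1 – 13 – 4.
So the diameter is 9.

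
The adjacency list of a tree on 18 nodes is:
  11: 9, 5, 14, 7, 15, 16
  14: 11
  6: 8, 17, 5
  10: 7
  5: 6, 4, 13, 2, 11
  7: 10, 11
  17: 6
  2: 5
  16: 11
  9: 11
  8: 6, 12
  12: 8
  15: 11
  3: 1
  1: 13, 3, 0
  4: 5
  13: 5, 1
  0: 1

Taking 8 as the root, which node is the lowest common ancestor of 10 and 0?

5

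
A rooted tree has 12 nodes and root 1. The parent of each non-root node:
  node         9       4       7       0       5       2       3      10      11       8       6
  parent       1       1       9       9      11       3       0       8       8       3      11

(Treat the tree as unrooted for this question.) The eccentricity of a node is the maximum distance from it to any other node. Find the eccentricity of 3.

4

The node farthest from 3 is 4, via 3–0–9–1–4 — 4 edges.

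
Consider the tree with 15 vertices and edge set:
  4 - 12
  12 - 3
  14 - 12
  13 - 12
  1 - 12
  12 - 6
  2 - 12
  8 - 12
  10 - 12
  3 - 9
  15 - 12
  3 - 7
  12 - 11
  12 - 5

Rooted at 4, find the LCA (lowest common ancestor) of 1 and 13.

12

1's ancestor chain is 1, 12, 4 and 13's is 13, 12, 4; they first meet at 12.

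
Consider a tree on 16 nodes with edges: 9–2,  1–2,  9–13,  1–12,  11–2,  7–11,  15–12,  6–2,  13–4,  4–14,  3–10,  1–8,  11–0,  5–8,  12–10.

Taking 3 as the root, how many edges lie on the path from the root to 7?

Climbing from 7 to the root: 7–11–2–1–12–10–3. That's 6 steps.

6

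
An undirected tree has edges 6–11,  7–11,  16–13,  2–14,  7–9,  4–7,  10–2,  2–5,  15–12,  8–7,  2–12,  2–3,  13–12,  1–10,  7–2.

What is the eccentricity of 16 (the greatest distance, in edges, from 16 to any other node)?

6

The node farthest from 16 is 6, via 16-13-12-2-7-11-6 — 6 edges.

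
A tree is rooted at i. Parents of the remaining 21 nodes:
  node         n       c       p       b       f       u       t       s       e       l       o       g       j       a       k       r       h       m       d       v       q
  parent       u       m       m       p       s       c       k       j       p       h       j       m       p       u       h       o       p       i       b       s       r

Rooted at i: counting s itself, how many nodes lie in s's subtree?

The subtree rooted at s contains: s, f, v — 3 nodes.

3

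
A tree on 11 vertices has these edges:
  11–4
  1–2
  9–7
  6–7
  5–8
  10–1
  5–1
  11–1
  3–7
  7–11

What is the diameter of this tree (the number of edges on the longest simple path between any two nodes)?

A longest path is 8 - 5 - 1 - 11 - 7 - 6, with 5 edges.

5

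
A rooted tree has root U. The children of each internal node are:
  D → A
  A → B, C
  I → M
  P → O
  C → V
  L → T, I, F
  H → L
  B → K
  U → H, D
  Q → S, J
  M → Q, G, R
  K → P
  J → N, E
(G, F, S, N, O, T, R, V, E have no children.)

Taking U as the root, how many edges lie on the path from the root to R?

5

Path from U to R: U–H–L–I–M–R, which has 5 edges.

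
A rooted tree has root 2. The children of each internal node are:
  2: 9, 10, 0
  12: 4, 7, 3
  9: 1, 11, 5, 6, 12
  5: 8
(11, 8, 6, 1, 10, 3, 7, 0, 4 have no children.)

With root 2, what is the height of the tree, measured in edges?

7 sits deepest: 2–9–12–7 — 3 edges from the root.

3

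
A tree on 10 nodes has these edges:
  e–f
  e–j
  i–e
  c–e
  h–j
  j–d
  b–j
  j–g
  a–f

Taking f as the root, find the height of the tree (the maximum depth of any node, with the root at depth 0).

A deepest node is d, reached by f-e-j-d.
That path has 3 edges, so the height is 3.

3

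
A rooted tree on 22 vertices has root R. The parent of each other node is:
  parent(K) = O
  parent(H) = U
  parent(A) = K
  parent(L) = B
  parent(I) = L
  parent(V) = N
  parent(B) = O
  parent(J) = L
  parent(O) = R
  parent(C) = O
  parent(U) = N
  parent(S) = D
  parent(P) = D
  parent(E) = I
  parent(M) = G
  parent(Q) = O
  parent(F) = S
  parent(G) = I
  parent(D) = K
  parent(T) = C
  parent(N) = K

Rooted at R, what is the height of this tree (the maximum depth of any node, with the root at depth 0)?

6

A deepest node is M, reached by R–O–B–L–I–G–M.
That path has 6 edges, so the height is 6.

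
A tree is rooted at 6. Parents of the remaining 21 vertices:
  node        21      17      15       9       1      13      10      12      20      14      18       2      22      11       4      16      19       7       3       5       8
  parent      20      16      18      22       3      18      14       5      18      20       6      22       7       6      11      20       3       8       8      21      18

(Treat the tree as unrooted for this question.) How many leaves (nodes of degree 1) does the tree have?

10

Exactly 10 nodes have a single neighbour: 1, 2, 4, 9, 10, 12, 13, 15, 17, 19.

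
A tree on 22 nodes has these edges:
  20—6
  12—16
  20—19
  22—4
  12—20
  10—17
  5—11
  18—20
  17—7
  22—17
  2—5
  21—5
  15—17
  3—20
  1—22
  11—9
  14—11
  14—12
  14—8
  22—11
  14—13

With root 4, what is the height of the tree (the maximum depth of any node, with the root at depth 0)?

6

A deepest node is 19, reached by 4 → 22 → 11 → 14 → 12 → 20 → 19.
That path has 6 edges, so the height is 6.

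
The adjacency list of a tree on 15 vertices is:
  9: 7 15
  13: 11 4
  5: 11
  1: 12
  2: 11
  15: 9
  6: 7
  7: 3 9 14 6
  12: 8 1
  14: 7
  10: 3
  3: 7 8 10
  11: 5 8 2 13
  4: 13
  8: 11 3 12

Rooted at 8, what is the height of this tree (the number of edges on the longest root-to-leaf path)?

A deepest node is 15, reached by 8 → 3 → 7 → 9 → 15.
That path has 4 edges, so the height is 4.

4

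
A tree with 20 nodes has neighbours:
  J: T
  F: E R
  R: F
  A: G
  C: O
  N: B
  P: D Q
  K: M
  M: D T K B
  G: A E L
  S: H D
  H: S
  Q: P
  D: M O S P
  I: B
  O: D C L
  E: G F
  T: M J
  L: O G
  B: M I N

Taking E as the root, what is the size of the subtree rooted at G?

The subtree rooted at G contains: G, L, A, O, D, C, M, S, P, B, T, K, H, Q, N, I, J — 17 nodes.

17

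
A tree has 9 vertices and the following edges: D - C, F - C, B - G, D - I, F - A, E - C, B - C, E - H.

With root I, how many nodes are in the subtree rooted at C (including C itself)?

The subtree rooted at C contains: C, F, B, E, A, G, H — 7 nodes.

7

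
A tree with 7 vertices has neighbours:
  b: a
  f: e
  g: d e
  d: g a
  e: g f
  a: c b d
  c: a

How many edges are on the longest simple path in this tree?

Starting from f, a farthest node is b at distance 5.
One longest path: f – e – g – d – a – b.
So the diameter is 5.

5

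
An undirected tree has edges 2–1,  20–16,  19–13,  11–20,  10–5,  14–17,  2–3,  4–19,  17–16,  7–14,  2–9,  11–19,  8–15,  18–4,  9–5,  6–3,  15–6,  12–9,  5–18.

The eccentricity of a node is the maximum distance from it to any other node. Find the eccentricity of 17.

13

A farthest node from 17 is 8.
The path 17 – 16 – 20 – 11 – 19 – 4 – 18 – 5 – 9 – 2 – 3 – 6 – 15 – 8 has 13 edges.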